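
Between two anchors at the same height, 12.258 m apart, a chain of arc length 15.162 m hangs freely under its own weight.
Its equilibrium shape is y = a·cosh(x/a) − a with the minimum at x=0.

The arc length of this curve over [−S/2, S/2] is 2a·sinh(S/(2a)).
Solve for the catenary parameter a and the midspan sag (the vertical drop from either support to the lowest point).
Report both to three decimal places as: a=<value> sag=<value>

a=5.314 sag=3.944

seed: a₀ = √(S³/(24(L−S))) = √(12.258³/(24·2.904)) = 5.140738
iter 1: u=1.192241  f(a)=+2.135e-01  f'(a)=-1.299e+00  a ← 5.140738 − (+2.135e-01/-1.299e+00) = 5.305139
iter 2: u=1.155295  f(a)=+1.067e-02  f'(a)=-1.172e+00  a ← 5.305139 − (+1.067e-02/-1.172e+00) = 5.314244
iter 3: u=1.153315  f(a)=+2.975e-05  f'(a)=-1.165e+00  a ← 5.314244 − (+2.975e-05/-1.165e+00) = 5.314270
iter 4: u=1.153310  f(a)=+2.327e-10  f'(a)=-1.165e+00  a ← 5.314270 − (+2.327e-10/-1.165e+00) = 5.314270
iter 5: u=1.153310  f(a)=+0.000e+00  f'(a)=-1.165e+00  a ← 5.314270 − (+0.000e+00/-1.165e+00) = 5.314270
converged: |Δa| < 1e-12 after 5 iterations
sag = a·(cosh(S/(2a)) − 1) = 5.314270·(cosh(1.153310) − 1) = 3.943863
T_max/T_min = cosh(S/(2a)) = 1.742127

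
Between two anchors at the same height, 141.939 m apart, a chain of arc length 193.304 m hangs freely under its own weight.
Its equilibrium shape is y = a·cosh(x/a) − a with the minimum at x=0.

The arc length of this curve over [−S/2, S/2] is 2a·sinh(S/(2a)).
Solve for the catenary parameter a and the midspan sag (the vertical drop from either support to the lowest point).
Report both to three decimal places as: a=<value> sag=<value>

a=50.586 sag=58.504

seed: a₀ = √(S³/(24(L−S))) = √(141.939³/(24·51.365)) = 48.162979
iter 1: u=1.473528  f(a)=+5.874e+00  f'(a)=-2.633e+00  a ← 48.162979 − (+5.874e+00/-2.633e+00) = 50.393312
iter 2: u=1.408312  f(a)=+4.326e-01  f'(a)=-2.259e+00  a ← 50.393312 − (+4.326e-01/-2.259e+00) = 50.584864
iter 3: u=1.402979  f(a)=+2.760e-03  f'(a)=-2.230e+00  a ← 50.584864 − (+2.760e-03/-2.230e+00) = 50.586102
iter 4: u=1.402945  f(a)=+1.139e-07  f'(a)=-2.230e+00  a ← 50.586102 − (+1.139e-07/-2.230e+00) = 50.586102
iter 5: u=1.402945  f(a)=+0.000e+00  f'(a)=-2.230e+00  a ← 50.586102 − (+0.000e+00/-2.230e+00) = 50.586102
converged: |Δa| < 1e-12 after 5 iterations
sag = a·(cosh(S/(2a)) − 1) = 50.586102·(cosh(1.402945) − 1) = 58.503599
T_max/T_min = cosh(S/(2a)) = 2.156515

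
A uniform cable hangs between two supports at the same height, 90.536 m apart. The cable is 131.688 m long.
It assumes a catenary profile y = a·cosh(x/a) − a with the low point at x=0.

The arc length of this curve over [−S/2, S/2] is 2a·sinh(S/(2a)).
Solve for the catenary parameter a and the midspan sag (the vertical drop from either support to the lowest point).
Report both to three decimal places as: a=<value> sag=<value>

seed: a₀ = √(S³/(24(L−S))) = √(90.536³/(24·41.152)) = 27.411377
iter 1: u=1.651431  f(a)=+5.990e+00  f'(a)=-3.905e+00  a ← 27.411377 − (+5.990e+00/-3.905e+00) = 28.945198
iter 2: u=1.563921  f(a)=+5.395e-01  f'(a)=-3.231e+00  a ← 28.945198 − (+5.395e-01/-3.231e+00) = 29.112196
iter 3: u=1.554950  f(a)=+5.334e-03  f'(a)=-3.167e+00  a ← 29.112196 − (+5.334e-03/-3.167e+00) = 29.113881
iter 4: u=1.554860  f(a)=+5.328e-07  f'(a)=-3.167e+00  a ← 29.113881 − (+5.328e-07/-3.167e+00) = 29.113881
iter 5: u=1.554860  f(a)=+2.842e-14  f'(a)=-3.167e+00  a ← 29.113881 − (+2.842e-14/-3.167e+00) = 29.113881
converged: |Δa| < 1e-12 after 5 iterations
sag = a·(cosh(S/(2a)) − 1) = 29.113881·(cosh(1.554860) − 1) = 42.879524
T_max/T_min = cosh(S/(2a)) = 2.472821

a=29.114 sag=42.880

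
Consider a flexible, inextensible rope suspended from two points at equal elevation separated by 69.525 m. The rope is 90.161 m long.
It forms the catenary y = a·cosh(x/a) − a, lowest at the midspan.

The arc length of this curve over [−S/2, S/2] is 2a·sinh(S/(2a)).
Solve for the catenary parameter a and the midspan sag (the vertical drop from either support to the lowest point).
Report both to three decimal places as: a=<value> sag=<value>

a=27.138 sag=25.481

seed: a₀ = √(S³/(24(L−S))) = √(69.525³/(24·20.636)) = 26.049124
iter 1: u=1.334498  f(a)=+1.917e+00  f'(a)=-1.885e+00  a ← 26.049124 − (+1.917e+00/-1.885e+00) = 27.066251
iter 2: u=1.284349  f(a)=+1.180e-01  f'(a)=-1.660e+00  a ← 27.066251 − (+1.180e-01/-1.660e+00) = 27.137368
iter 3: u=1.280983  f(a)=+5.120e-04  f'(a)=-1.645e+00  a ← 27.137368 − (+5.120e-04/-1.645e+00) = 27.137679
iter 4: u=1.280968  f(a)=+9.731e-09  f'(a)=-1.645e+00  a ← 27.137679 − (+9.731e-09/-1.645e+00) = 27.137679
iter 5: u=1.280968  f(a)=-2.842e-14  f'(a)=-1.645e+00  a ← 27.137679 − (-2.842e-14/-1.645e+00) = 27.137679
converged: |Δa| < 1e-12 after 5 iterations
sag = a·(cosh(S/(2a)) − 1) = 27.137679·(cosh(1.280968) − 1) = 25.480807
T_max/T_min = cosh(S/(2a)) = 1.938946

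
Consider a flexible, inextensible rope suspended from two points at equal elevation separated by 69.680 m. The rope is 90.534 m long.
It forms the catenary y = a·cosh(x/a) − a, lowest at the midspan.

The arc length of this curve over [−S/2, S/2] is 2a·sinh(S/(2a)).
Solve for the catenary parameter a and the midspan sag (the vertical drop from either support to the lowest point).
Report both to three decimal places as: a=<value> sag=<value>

a=27.094 sag=25.662

seed: a₀ = √(S³/(24(L−S))) = √(69.680³/(24·20.854)) = 25.999315
iter 1: u=1.340035  f(a)=+1.954e+00  f'(a)=-1.911e+00  a ← 25.999315 − (+1.954e+00/-1.911e+00) = 27.021860
iter 2: u=1.289327  f(a)=+1.212e-01  f'(a)=-1.681e+00  a ← 27.021860 − (+1.212e-01/-1.681e+00) = 27.093972
iter 3: u=1.285895  f(a)=+5.345e-04  f'(a)=-1.666e+00  a ← 27.093972 − (+5.345e-04/-1.666e+00) = 27.094293
iter 4: u=1.285880  f(a)=+1.049e-08  f'(a)=-1.666e+00  a ← 27.094293 − (+1.049e-08/-1.666e+00) = 27.094293
iter 5: u=1.285880  f(a)=+0.000e+00  f'(a)=-1.666e+00  a ← 27.094293 − (+0.000e+00/-1.666e+00) = 27.094293
converged: |Δa| < 1e-12 after 5 iterations
sag = a·(cosh(S/(2a)) − 1) = 27.094293·(cosh(1.285880) − 1) = 25.661768
T_max/T_min = cosh(S/(2a)) = 1.947128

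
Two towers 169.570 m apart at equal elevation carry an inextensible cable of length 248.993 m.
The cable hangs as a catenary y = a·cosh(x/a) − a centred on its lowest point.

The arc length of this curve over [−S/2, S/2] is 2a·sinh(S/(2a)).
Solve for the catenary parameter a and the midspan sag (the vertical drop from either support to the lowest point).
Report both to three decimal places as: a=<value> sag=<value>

a=53.805 sag=81.821

seed: a₀ = √(S³/(24(L−S))) = √(169.570³/(24·79.423)) = 50.576033
iter 1: u=1.676387  f(a)=+1.194e+01  f'(a)=-4.117e+00  a ← 50.576033 − (+1.194e+01/-4.117e+00) = 53.475589
iter 2: u=1.585490  f(a)=+1.103e+00  f'(a)=-3.388e+00  a ← 53.475589 − (+1.103e+00/-3.388e+00) = 53.801307
iter 3: u=1.575891  f(a)=+1.155e-02  f'(a)=-3.317e+00  a ← 53.801307 − (+1.155e-02/-3.317e+00) = 53.804789
iter 4: u=1.575789  f(a)=+1.295e-06  f'(a)=-3.316e+00  a ← 53.804789 − (+1.295e-06/-3.316e+00) = 53.804790
iter 5: u=1.575789  f(a)=+0.000e+00  f'(a)=-3.316e+00  a ← 53.804790 − (+0.000e+00/-3.316e+00) = 53.804790
converged: |Δa| < 1e-12 after 5 iterations
sag = a·(cosh(S/(2a)) − 1) = 53.804790·(cosh(1.575789) − 1) = 81.820923
T_max/T_min = cosh(S/(2a)) = 2.520700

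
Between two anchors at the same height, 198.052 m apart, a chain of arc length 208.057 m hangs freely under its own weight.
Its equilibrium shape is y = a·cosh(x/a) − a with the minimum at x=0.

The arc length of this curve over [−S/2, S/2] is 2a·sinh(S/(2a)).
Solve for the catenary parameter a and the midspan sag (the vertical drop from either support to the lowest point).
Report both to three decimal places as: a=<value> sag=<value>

a=181.216 sag=27.737

seed: a₀ = √(S³/(24(L−S))) = √(198.052³/(24·10.005)) = 179.868321
iter 1: u=0.550547  f(a)=+1.527e-01  f'(a)=-1.147e-01  a ← 179.868321 − (+1.527e-01/-1.147e-01) = 181.200348
iter 2: u=0.546500  f(a)=+1.713e-03  f'(a)=-1.121e-01  a ← 181.200348 − (+1.713e-03/-1.121e-01) = 181.215630
iter 3: u=0.546454  f(a)=+2.210e-07  f'(a)=-1.121e-01  a ← 181.215630 − (+2.210e-07/-1.121e-01) = 181.215632
iter 4: u=0.546454  f(a)=-8.527e-14  f'(a)=-1.121e-01  a ← 181.215632 − (-8.527e-14/-1.121e-01) = 181.215632
converged: |Δa| < 1e-12 after 4 iterations
sag = a·(cosh(S/(2a)) − 1) = 181.215632·(cosh(0.546454) − 1) = 27.736597
T_max/T_min = cosh(S/(2a)) = 1.153059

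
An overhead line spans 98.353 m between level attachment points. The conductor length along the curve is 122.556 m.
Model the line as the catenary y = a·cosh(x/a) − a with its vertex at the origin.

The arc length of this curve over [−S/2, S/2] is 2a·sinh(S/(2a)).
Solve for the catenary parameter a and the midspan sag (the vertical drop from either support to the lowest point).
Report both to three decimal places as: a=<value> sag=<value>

seed: a₀ = √(S³/(24(L−S))) = √(98.353³/(24·24.203)) = 40.470745
iter 1: u=1.215112  f(a)=+1.851e+00  f'(a)=-1.382e+00  a ← 40.470745 − (+1.851e+00/-1.382e+00) = 41.809800
iter 2: u=1.176196  f(a)=+9.583e-02  f'(a)=-1.242e+00  a ← 41.809800 − (+9.583e-02/-1.242e+00) = 41.886929
iter 3: u=1.174030  f(a)=+2.879e-04  f'(a)=-1.235e+00  a ← 41.886929 − (+2.879e-04/-1.235e+00) = 41.887163
iter 4: u=1.174023  f(a)=+2.617e-09  f'(a)=-1.235e+00  a ← 41.887163 − (+2.617e-09/-1.235e+00) = 41.887163
iter 5: u=1.174023  f(a)=-1.421e-14  f'(a)=-1.235e+00  a ← 41.887163 − (-1.421e-14/-1.235e+00) = 41.887163
converged: |Δa| < 1e-12 after 5 iterations
sag = a·(cosh(S/(2a)) − 1) = 41.887163·(cosh(1.174023) − 1) = 32.339030
T_max/T_min = cosh(S/(2a)) = 1.772051

a=41.887 sag=32.339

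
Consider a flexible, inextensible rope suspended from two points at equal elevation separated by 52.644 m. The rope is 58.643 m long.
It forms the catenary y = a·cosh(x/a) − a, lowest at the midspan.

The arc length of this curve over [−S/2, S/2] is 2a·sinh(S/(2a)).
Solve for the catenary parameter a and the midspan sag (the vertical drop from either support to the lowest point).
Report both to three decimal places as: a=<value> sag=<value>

seed: a₀ = √(S³/(24(L−S))) = √(52.644³/(24·5.999)) = 31.833051
iter 1: u=0.826876  f(a)=+2.085e-01  f'(a)=-4.033e-01  a ← 31.833051 − (+2.085e-01/-4.033e-01) = 32.349907
iter 2: u=0.813665  f(a)=+5.185e-03  f'(a)=-3.835e-01  a ← 32.349907 − (+5.185e-03/-3.835e-01) = 32.363429
iter 3: u=0.813325  f(a)=+3.390e-06  f'(a)=-3.830e-01  a ← 32.363429 − (+3.390e-06/-3.830e-01) = 32.363438
iter 4: u=0.813325  f(a)=+1.442e-12  f'(a)=-3.830e-01  a ← 32.363438 − (+1.442e-12/-3.830e-01) = 32.363438
converged: |Δa| < 1e-12 after 4 iterations
sag = a·(cosh(S/(2a)) − 1) = 32.363438·(cosh(0.813325) − 1) = 11.307404
T_max/T_min = cosh(S/(2a)) = 1.349388

a=32.363 sag=11.307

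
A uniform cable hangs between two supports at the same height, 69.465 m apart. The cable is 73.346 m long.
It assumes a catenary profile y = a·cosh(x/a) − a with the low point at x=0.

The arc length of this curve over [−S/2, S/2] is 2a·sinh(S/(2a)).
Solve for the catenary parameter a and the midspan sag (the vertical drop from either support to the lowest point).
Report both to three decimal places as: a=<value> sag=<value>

seed: a₀ = √(S³/(24(L−S))) = √(69.465³/(24·3.881)) = 59.988999
iter 1: u=0.578981  f(a)=+6.557e-02  f'(a)=-1.338e-01  a ← 59.988999 − (+6.557e-02/-1.338e-01) = 60.479139
iter 2: u=0.574289  f(a)=+8.123e-04  f'(a)=-1.305e-01  a ← 60.479139 − (+8.123e-04/-1.305e-01) = 60.485364
iter 3: u=0.574230  f(a)=+1.281e-07  f'(a)=-1.304e-01  a ← 60.485364 − (+1.281e-07/-1.304e-01) = 60.485365
iter 4: u=0.574230  f(a)=+0.000e+00  f'(a)=-1.304e-01  a ← 60.485365 − (+0.000e+00/-1.304e-01) = 60.485365
converged: |Δa| < 1e-12 after 4 iterations
sag = a·(cosh(S/(2a)) − 1) = 60.485365·(cosh(0.574230) − 1) = 10.249268
T_max/T_min = cosh(S/(2a)) = 1.169450

a=60.485 sag=10.249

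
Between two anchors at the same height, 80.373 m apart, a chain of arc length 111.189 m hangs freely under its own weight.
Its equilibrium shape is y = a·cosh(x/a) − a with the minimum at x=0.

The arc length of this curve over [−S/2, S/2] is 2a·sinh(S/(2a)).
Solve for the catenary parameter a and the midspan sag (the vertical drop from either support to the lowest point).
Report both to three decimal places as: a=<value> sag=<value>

a=27.902 sag=34.301

seed: a₀ = √(S³/(24(L−S))) = √(80.373³/(24·30.816)) = 26.495463
iter 1: u=1.516731  f(a)=+3.745e+00  f'(a)=-2.907e+00  a ← 26.495463 − (+3.745e+00/-2.907e+00) = 27.783687
iter 2: u=1.446406  f(a)=+2.905e-01  f'(a)=-2.472e+00  a ← 27.783687 − (+2.905e-01/-2.472e+00) = 27.901178
iter 3: u=1.440316  f(a)=+2.072e-03  f'(a)=-2.437e+00  a ← 27.901178 − (+2.072e-03/-2.437e+00) = 27.902028
iter 4: u=1.440272  f(a)=+1.071e-07  f'(a)=-2.437e+00  a ← 27.902028 − (+1.071e-07/-2.437e+00) = 27.902028
iter 5: u=1.440272  f(a)=+1.421e-14  f'(a)=-2.437e+00  a ← 27.902028 − (+1.421e-14/-2.437e+00) = 27.902028
converged: |Δa| < 1e-12 after 5 iterations
sag = a·(cosh(S/(2a)) − 1) = 27.902028·(cosh(1.440272) − 1) = 34.301441
T_max/T_min = cosh(S/(2a)) = 2.229353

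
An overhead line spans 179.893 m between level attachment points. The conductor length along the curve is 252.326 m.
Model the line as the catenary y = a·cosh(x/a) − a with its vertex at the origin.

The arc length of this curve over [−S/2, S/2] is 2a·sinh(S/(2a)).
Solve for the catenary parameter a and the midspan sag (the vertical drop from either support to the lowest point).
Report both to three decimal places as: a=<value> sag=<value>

a=61.084 sag=79.089

seed: a₀ = √(S³/(24(L−S))) = √(179.893³/(24·72.433)) = 57.869208
iter 1: u=1.554307  f(a)=+9.270e+00  f'(a)=-3.163e+00  a ← 57.869208 − (+9.270e+00/-3.163e+00) = 60.800250
iter 2: u=1.479377  f(a)=+7.508e-01  f'(a)=-2.669e+00  a ← 60.800250 − (+7.508e-01/-2.669e+00) = 61.081533
iter 3: u=1.472565  f(a)=+5.885e-03  f'(a)=-2.628e+00  a ← 61.081533 − (+5.885e-03/-2.628e+00) = 61.083773
iter 4: u=1.472511  f(a)=+3.678e-07  f'(a)=-2.627e+00  a ← 61.083773 − (+3.678e-07/-2.627e+00) = 61.083773
iter 5: u=1.472511  f(a)=-2.842e-14  f'(a)=-2.627e+00  a ← 61.083773 − (-2.842e-14/-2.627e+00) = 61.083773
converged: |Δa| < 1e-12 after 5 iterations
sag = a·(cosh(S/(2a)) − 1) = 61.083773·(cosh(1.472511) − 1) = 79.088727
T_max/T_min = cosh(S/(2a)) = 2.294758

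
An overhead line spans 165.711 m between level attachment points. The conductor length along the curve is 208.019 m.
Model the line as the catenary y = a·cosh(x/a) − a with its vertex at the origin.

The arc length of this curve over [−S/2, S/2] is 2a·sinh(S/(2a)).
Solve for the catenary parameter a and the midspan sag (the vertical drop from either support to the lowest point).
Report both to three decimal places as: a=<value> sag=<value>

a=69.370 sag=55.651

seed: a₀ = √(S³/(24(L−S))) = √(165.711³/(24·42.308)) = 66.943766
iter 1: u=1.237688  f(a)=+3.361e+00  f'(a)=-1.469e+00  a ← 66.943766 − (+3.361e+00/-1.469e+00) = 69.232657
iter 2: u=1.196769  f(a)=+1.801e-01  f'(a)=-1.315e+00  a ← 69.232657 − (+1.801e-01/-1.315e+00) = 69.369605
iter 3: u=1.194406  f(a)=+5.817e-04  f'(a)=-1.307e+00  a ← 69.369605 − (+5.817e-04/-1.307e+00) = 69.370050
iter 4: u=1.194399  f(a)=+6.112e-09  f'(a)=-1.306e+00  a ← 69.370050 − (+6.112e-09/-1.306e+00) = 69.370050
iter 5: u=1.194399  f(a)=-2.842e-14  f'(a)=-1.306e+00  a ← 69.370050 − (-2.842e-14/-1.306e+00) = 69.370050
converged: |Δa| < 1e-12 after 5 iterations
sag = a·(cosh(S/(2a)) − 1) = 69.370050·(cosh(1.194399) − 1) = 55.650668
T_max/T_min = cosh(S/(2a)) = 1.802229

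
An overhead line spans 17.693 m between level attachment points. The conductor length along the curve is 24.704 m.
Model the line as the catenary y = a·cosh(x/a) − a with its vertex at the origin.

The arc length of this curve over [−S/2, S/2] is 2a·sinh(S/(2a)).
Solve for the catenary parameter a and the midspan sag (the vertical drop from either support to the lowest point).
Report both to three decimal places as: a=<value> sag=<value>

a=6.051 sag=7.703

seed: a₀ = √(S³/(24(L−S))) = √(17.693³/(24·7.011)) = 5.737287
iter 1: u=1.541931  f(a)=+8.822e-01  f'(a)=-3.077e+00  a ← 5.737287 − (+8.822e-01/-3.077e+00) = 6.024034
iter 2: u=1.468534  f(a)=+7.045e-02  f'(a)=-2.603e+00  a ← 6.024034 − (+7.045e-02/-2.603e+00) = 6.051099
iter 3: u=1.461966  f(a)=+5.355e-04  f'(a)=-2.564e+00  a ← 6.051099 − (+5.355e-04/-2.564e+00) = 6.051307
iter 4: u=1.461915  f(a)=+3.145e-08  f'(a)=-2.563e+00  a ← 6.051307 − (+3.145e-08/-2.563e+00) = 6.051307
iter 5: u=1.461915  f(a)=+7.105e-15  f'(a)=-2.563e+00  a ← 6.051307 − (+7.105e-15/-2.563e+00) = 6.051307
converged: |Δa| < 1e-12 after 5 iterations
sag = a·(cosh(S/(2a)) − 1) = 6.051307·(cosh(1.461915) − 1) = 7.703336
T_max/T_min = cosh(S/(2a)) = 2.273004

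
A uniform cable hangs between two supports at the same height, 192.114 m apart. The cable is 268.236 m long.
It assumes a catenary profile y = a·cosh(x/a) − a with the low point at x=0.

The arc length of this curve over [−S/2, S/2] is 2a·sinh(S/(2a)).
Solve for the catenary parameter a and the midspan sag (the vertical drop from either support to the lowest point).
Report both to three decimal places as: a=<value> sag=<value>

seed: a₀ = √(S³/(24(L−S))) = √(192.114³/(24·76.122)) = 62.298531
iter 1: u=1.541882  f(a)=+9.578e+00  f'(a)=-3.076e+00  a ← 62.298531 − (+9.578e+00/-3.076e+00) = 65.412017
iter 2: u=1.468492  f(a)=+7.649e-01  f'(a)=-2.603e+00  a ← 65.412017 − (+7.649e-01/-2.603e+00) = 65.705861
iter 3: u=1.461924  f(a)=+5.813e-03  f'(a)=-2.564e+00  a ← 65.705861 − (+5.813e-03/-2.564e+00) = 65.708128
iter 4: u=1.461874  f(a)=+3.414e-07  f'(a)=-2.563e+00  a ← 65.708128 − (+3.414e-07/-2.563e+00) = 65.708129
iter 5: u=1.461874  f(a)=+0.000e+00  f'(a)=-2.563e+00  a ← 65.708129 − (+0.000e+00/-2.563e+00) = 65.708129
converged: |Δa| < 1e-12 after 5 iterations
sag = a·(cosh(S/(2a)) − 1) = 65.708129·(cosh(1.461874) − 1) = 83.641113
T_max/T_min = cosh(S/(2a)) = 2.272919

a=65.708 sag=83.641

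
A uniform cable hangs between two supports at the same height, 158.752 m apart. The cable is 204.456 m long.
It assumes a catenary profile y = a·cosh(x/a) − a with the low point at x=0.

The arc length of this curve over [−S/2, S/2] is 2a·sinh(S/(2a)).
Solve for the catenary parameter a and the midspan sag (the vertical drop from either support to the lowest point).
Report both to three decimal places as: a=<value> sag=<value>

a=62.847 sag=57.154

seed: a₀ = √(S³/(24(L−S))) = √(158.752³/(24·45.704)) = 60.394318
iter 1: u=1.314296  f(a)=+4.114e+00  f'(a)=-1.792e+00  a ← 60.394318 − (+4.114e+00/-1.792e+00) = 62.690401
iter 2: u=1.266159  f(a)=+2.462e-01  f'(a)=-1.583e+00  a ← 62.690401 − (+2.462e-01/-1.583e+00) = 62.845949
iter 3: u=1.263025  f(a)=+1.006e-03  f'(a)=-1.570e+00  a ← 62.845949 − (+1.006e-03/-1.570e+00) = 62.846590
iter 4: u=1.263012  f(a)=+1.697e-08  f'(a)=-1.570e+00  a ← 62.846590 − (+1.697e-08/-1.570e+00) = 62.846591
iter 5: u=1.263012  f(a)=-2.842e-14  f'(a)=-1.570e+00  a ← 62.846591 − (-2.842e-14/-1.570e+00) = 62.846591
converged: |Δa| < 1e-12 after 5 iterations
sag = a·(cosh(S/(2a)) − 1) = 62.846591·(cosh(1.263012) − 1) = 57.154484
T_max/T_min = cosh(S/(2a)) = 1.909429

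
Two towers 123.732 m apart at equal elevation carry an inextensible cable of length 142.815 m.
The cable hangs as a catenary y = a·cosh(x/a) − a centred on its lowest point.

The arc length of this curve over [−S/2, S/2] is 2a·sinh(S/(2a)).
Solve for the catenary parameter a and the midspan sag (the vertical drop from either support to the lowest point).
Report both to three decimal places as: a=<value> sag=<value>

a=65.750 sag=31.317

seed: a₀ = √(S³/(24(L−S))) = √(123.732³/(24·19.083)) = 64.312309
iter 1: u=0.961962  f(a)=+9.026e-01  f'(a)=-6.502e-01  a ← 64.312309 − (+9.026e-01/-6.502e-01) = 65.700550
iter 2: u=0.941636  f(a)=+3.005e-02  f'(a)=-6.076e-01  a ← 65.700550 − (+3.005e-02/-6.076e-01) = 65.750018
iter 3: u=0.940928  f(a)=+3.586e-05  f'(a)=-6.061e-01  a ← 65.750018 − (+3.586e-05/-6.061e-01) = 65.750077
iter 4: u=0.940927  f(a)=+5.119e-11  f'(a)=-6.061e-01  a ← 65.750077 − (+5.119e-11/-6.061e-01) = 65.750077
iter 5: u=0.940927  f(a)=+0.000e+00  f'(a)=-6.061e-01  a ← 65.750077 − (+0.000e+00/-6.061e-01) = 65.750077
converged: |Δa| < 1e-12 after 5 iterations
sag = a·(cosh(S/(2a)) − 1) = 65.750077·(cosh(0.940927) − 1) = 31.317444
T_max/T_min = cosh(S/(2a)) = 1.476310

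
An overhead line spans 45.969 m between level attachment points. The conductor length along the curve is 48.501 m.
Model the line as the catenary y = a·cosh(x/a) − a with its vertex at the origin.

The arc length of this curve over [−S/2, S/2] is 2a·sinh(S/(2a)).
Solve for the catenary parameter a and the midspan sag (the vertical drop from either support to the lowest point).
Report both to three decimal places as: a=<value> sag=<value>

seed: a₀ = √(S³/(24(L−S))) = √(45.969³/(24·2.532)) = 39.981595
iter 1: u=0.574877  f(a)=+4.217e-02  f'(a)=-1.309e-01  a ← 39.981595 − (+4.217e-02/-1.309e-01) = 40.303764
iter 2: u=0.570282  f(a)=+5.151e-04  f'(a)=-1.277e-01  a ← 40.303764 − (+5.151e-04/-1.277e-01) = 40.307797
iter 3: u=0.570225  f(a)=+7.898e-08  f'(a)=-1.277e-01  a ← 40.307797 − (+7.898e-08/-1.277e-01) = 40.307798
iter 4: u=0.570225  f(a)=+7.105e-15  f'(a)=-1.277e-01  a ← 40.307798 − (+7.105e-15/-1.277e-01) = 40.307798
converged: |Δa| < 1e-12 after 4 iterations
sag = a·(cosh(S/(2a)) − 1) = 40.307798·(cosh(0.570225) − 1) = 6.732667
T_max/T_min = cosh(S/(2a)) = 1.167031

a=40.308 sag=6.733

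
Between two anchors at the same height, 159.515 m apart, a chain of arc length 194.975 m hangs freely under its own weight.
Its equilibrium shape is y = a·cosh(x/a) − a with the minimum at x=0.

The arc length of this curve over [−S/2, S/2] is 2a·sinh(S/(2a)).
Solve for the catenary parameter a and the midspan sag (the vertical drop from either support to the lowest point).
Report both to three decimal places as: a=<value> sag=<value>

seed: a₀ = √(S³/(24(L−S))) = √(159.515³/(24·35.460)) = 69.060116
iter 1: u=1.154900  f(a)=+2.441e+00  f'(a)=-1.171e+00  a ← 69.060116 − (+2.441e+00/-1.171e+00) = 71.145663
iter 2: u=1.121045  f(a)=+1.150e-01  f'(a)=-1.063e+00  a ← 71.145663 − (+1.150e-01/-1.063e+00) = 71.253835
iter 3: u=1.119343  f(a)=+2.828e-04  f'(a)=-1.057e+00  a ← 71.253835 − (+2.828e-04/-1.057e+00) = 71.254102
iter 4: u=1.119339  f(a)=+1.720e-09  f'(a)=-1.057e+00  a ← 71.254102 − (+1.720e-09/-1.057e+00) = 71.254102
iter 5: u=1.119339  f(a)=+0.000e+00  f'(a)=-1.057e+00  a ← 71.254102 − (+0.000e+00/-1.057e+00) = 71.254102
converged: |Δa| < 1e-12 after 5 iterations
sag = a·(cosh(S/(2a)) − 1) = 71.254102·(cosh(1.119339) − 1) = 49.497543
T_max/T_min = cosh(S/(2a)) = 1.694662

a=71.254 sag=49.498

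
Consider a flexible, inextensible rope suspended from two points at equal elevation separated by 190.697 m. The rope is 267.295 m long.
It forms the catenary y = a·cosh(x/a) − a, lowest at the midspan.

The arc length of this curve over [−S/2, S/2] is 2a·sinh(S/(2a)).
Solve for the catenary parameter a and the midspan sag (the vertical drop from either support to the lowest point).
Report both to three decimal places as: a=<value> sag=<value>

a=64.823 sag=83.715

seed: a₀ = √(S³/(24(L−S))) = √(190.697³/(24·76.598)) = 61.418818
iter 1: u=1.552431  f(a)=+9.778e+00  f'(a)=-3.150e+00  a ← 61.418818 − (+9.778e+00/-3.150e+00) = 64.523404
iter 2: u=1.477735  f(a)=+7.903e-01  f'(a)=-2.659e+00  a ← 64.523404 − (+7.903e-01/-2.659e+00) = 64.820595
iter 3: u=1.470960  f(a)=+6.166e-03  f'(a)=-2.618e+00  a ← 64.820595 − (+6.166e-03/-2.618e+00) = 64.822950
iter 4: u=1.470907  f(a)=+3.818e-07  f'(a)=-2.618e+00  a ← 64.822950 − (+3.818e-07/-2.618e+00) = 64.822950
iter 5: u=1.470907  f(a)=+0.000e+00  f'(a)=-2.618e+00  a ← 64.822950 − (+0.000e+00/-2.618e+00) = 64.822950
converged: |Δa| < 1e-12 after 5 iterations
sag = a·(cosh(S/(2a)) − 1) = 64.822950·(cosh(1.470907) − 1) = 83.715493
T_max/T_min = cosh(S/(2a)) = 2.291448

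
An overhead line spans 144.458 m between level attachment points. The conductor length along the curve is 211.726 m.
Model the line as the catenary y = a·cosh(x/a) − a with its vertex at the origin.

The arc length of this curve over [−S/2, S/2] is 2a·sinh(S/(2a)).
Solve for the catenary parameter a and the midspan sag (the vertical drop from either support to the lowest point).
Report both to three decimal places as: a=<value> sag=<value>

a=45.956 sag=69.452

seed: a₀ = √(S³/(24(L−S))) = √(144.458³/(24·67.268)) = 43.211816
iter 1: u=1.671510  f(a)=+1.005e+01  f'(a)=-4.075e+00  a ← 43.211816 − (+1.005e+01/-4.075e+00) = 45.677553
iter 2: u=1.581280  f(a)=+9.241e-01  f'(a)=-3.357e+00  a ← 45.677553 − (+9.241e-01/-3.357e+00) = 45.952862
iter 3: u=1.571806  f(a)=+9.567e-03  f'(a)=-3.288e+00  a ← 45.952862 − (+9.567e-03/-3.288e+00) = 45.955772
iter 4: u=1.571707  f(a)=+1.049e-06  f'(a)=-3.287e+00  a ← 45.955772 − (+1.049e-06/-3.287e+00) = 45.955773
iter 5: u=1.571707  f(a)=-2.842e-14  f'(a)=-3.287e+00  a ← 45.955773 − (-2.842e-14/-3.287e+00) = 45.955773
converged: |Δa| < 1e-12 after 5 iterations
sag = a·(cosh(S/(2a)) − 1) = 45.955773·(cosh(1.571707) − 1) = 69.451800
T_max/T_min = cosh(S/(2a)) = 2.511275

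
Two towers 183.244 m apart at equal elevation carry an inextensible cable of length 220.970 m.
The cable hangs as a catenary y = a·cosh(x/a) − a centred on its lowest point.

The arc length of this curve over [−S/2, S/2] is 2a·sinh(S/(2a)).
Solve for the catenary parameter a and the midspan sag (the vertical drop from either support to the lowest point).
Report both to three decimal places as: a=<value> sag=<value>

a=84.870 sag=54.449

seed: a₀ = √(S³/(24(L−S))) = √(183.244³/(24·37.726)) = 82.436329
iter 1: u=1.111427  f(a)=+2.400e+00  f'(a)=-1.033e+00  a ← 82.436329 − (+2.400e+00/-1.033e+00) = 84.758485
iter 2: u=1.080977  f(a)=+1.051e-01  f'(a)=-9.447e-01  a ← 84.758485 − (+1.051e-01/-9.447e-01) = 84.869779
iter 3: u=1.079560  f(a)=+2.223e-04  f'(a)=-9.407e-01  a ← 84.869779 − (+2.223e-04/-9.407e-01) = 84.870015
iter 4: u=1.079557  f(a)=+9.981e-10  f'(a)=-9.407e-01  a ← 84.870015 − (+9.981e-10/-9.407e-01) = 84.870015
iter 5: u=1.079557  f(a)=-2.842e-14  f'(a)=-9.407e-01  a ← 84.870015 − (-2.842e-14/-9.407e-01) = 84.870015
converged: |Δa| < 1e-12 after 5 iterations
sag = a·(cosh(S/(2a)) − 1) = 84.870015·(cosh(1.079557) − 1) = 54.449239
T_max/T_min = cosh(S/(2a)) = 1.641560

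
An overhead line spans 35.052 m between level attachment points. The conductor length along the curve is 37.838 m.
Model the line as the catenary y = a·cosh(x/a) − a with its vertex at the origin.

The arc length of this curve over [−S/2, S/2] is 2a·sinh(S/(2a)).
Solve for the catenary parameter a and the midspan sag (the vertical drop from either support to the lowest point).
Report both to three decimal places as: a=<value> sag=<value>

a=25.676 sag=6.217

seed: a₀ = √(S³/(24(L−S))) = √(35.052³/(24·2.786)) = 25.378914
iter 1: u=0.690573  f(a)=+6.719e-02  f'(a)=-2.302e-01  a ← 25.378914 − (+6.719e-02/-2.302e-01) = 25.670788
iter 2: u=0.682722  f(a)=+1.177e-03  f'(a)=-2.222e-01  a ← 25.670788 − (+1.177e-03/-2.222e-01) = 25.676084
iter 3: u=0.682581  f(a)=+3.752e-07  f'(a)=-2.221e-01  a ← 25.676084 − (+3.752e-07/-2.221e-01) = 25.676086
iter 4: u=0.682581  f(a)=+4.263e-14  f'(a)=-2.221e-01  a ← 25.676086 − (+4.263e-14/-2.221e-01) = 25.676086
converged: |Δa| < 1e-12 after 4 iterations
sag = a·(cosh(S/(2a)) − 1) = 25.676086·(cosh(0.682581) − 1) = 6.217330
T_max/T_min = cosh(S/(2a)) = 1.242145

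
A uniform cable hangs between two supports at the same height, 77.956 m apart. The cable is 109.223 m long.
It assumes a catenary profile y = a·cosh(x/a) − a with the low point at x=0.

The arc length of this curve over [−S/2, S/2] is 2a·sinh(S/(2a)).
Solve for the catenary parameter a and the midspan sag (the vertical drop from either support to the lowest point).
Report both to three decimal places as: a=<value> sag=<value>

seed: a₀ = √(S³/(24(L−S))) = √(77.956³/(24·31.267)) = 25.126129
iter 1: u=1.551293  f(a)=+3.985e+00  f'(a)=-3.142e+00  a ← 25.126129 − (+3.985e+00/-3.142e+00) = 26.394651
iter 2: u=1.476739  f(a)=+3.217e-01  f'(a)=-2.653e+00  a ← 26.394651 − (+3.217e-01/-2.653e+00) = 26.515897
iter 3: u=1.469986  f(a)=+2.503e-03  f'(a)=-2.612e+00  a ← 26.515897 − (+2.503e-03/-2.612e+00) = 26.516855
iter 4: u=1.469933  f(a)=+1.541e-07  f'(a)=-2.612e+00  a ← 26.516855 − (+1.541e-07/-2.612e+00) = 26.516855
iter 5: u=1.469933  f(a)=-1.421e-14  f'(a)=-2.612e+00  a ← 26.516855 − (-1.421e-14/-2.612e+00) = 26.516855
converged: |Δa| < 1e-12 after 5 iterations
sag = a·(cosh(S/(2a)) − 1) = 26.516855·(cosh(1.469933) − 1) = 34.191954
T_max/T_min = cosh(S/(2a)) = 2.289442

a=26.517 sag=34.192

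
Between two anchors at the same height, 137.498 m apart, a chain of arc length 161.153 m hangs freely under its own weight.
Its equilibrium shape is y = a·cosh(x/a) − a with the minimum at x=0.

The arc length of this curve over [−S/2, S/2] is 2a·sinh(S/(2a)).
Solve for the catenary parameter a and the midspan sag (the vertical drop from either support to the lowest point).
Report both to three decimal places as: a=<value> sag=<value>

seed: a₀ = √(S³/(24(L−S))) = √(137.498³/(24·23.655)) = 67.667086
iter 1: u=1.015989  f(a)=+1.251e+00  f'(a)=-7.740e-01  a ← 67.667086 − (+1.251e+00/-7.740e-01) = 69.283687
iter 2: u=0.992283  f(a)=+4.625e-02  f'(a)=-7.178e-01  a ← 69.283687 − (+4.625e-02/-7.178e-01) = 69.348116
iter 3: u=0.991361  f(a)=+6.854e-05  f'(a)=-7.157e-01  a ← 69.348116 − (+6.854e-05/-7.157e-01) = 69.348212
iter 4: u=0.991359  f(a)=+1.510e-10  f'(a)=-7.157e-01  a ← 69.348212 − (+1.510e-10/-7.157e-01) = 69.348212
iter 5: u=0.991359  f(a)=+2.842e-14  f'(a)=-7.157e-01  a ← 69.348212 − (+2.842e-14/-7.157e-01) = 69.348212
converged: |Δa| < 1e-12 after 5 iterations
sag = a·(cosh(S/(2a)) − 1) = 69.348212·(cosh(0.991359) − 1) = 36.961462
T_max/T_min = cosh(S/(2a)) = 1.532984

a=69.348 sag=36.961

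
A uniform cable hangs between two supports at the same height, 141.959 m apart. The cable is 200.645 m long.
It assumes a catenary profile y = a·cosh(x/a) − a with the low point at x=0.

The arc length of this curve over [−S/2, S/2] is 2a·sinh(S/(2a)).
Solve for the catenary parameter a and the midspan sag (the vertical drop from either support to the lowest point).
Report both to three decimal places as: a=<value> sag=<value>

seed: a₀ = √(S³/(24(L−S))) = √(141.959³/(24·58.686)) = 45.068336
iter 1: u=1.574931  f(a)=+7.723e+00  f'(a)=-3.310e+00  a ← 45.068336 − (+7.723e+00/-3.310e+00) = 47.401488
iter 2: u=1.497411  f(a)=+6.403e-01  f'(a)=-2.782e+00  a ← 47.401488 − (+6.403e-01/-2.782e+00) = 47.631623
iter 3: u=1.490176  f(a)=+5.279e-03  f'(a)=-2.736e+00  a ← 47.631623 − (+5.279e-03/-2.736e+00) = 47.633552
iter 4: u=1.490116  f(a)=+3.655e-07  f'(a)=-2.736e+00  a ← 47.633552 − (+3.655e-07/-2.736e+00) = 47.633552
iter 5: u=1.490116  f(a)=-2.842e-14  f'(a)=-2.736e+00  a ← 47.633552 − (-2.842e-14/-2.736e+00) = 47.633552
converged: |Δa| < 1e-12 after 5 iterations
sag = a·(cosh(S/(2a)) − 1) = 47.633552·(cosh(1.490116) − 1) = 63.423007
T_max/T_min = cosh(S/(2a)) = 2.331478

a=47.634 sag=63.423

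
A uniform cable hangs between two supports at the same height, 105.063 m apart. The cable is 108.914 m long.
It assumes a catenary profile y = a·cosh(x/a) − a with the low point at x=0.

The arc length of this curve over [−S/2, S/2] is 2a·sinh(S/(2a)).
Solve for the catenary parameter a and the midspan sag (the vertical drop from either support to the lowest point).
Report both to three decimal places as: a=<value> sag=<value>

a=112.627 sag=12.475

seed: a₀ = √(S³/(24(L−S))) = √(105.063³/(24·3.851)) = 112.016582
iter 1: u=0.468962  f(a)=+4.257e-02  f'(a)=-7.028e-02  a ← 112.016582 − (+4.257e-02/-7.028e-02) = 112.622273
iter 2: u=0.466440  f(a)=+3.477e-04  f'(a)=-6.914e-02  a ← 112.622273 − (+3.477e-04/-6.914e-02) = 112.627302
iter 3: u=0.466419  f(a)=+2.363e-08  f'(a)=-6.913e-02  a ← 112.627302 − (+2.363e-08/-6.913e-02) = 112.627303
iter 4: u=0.466419  f(a)=+2.842e-14  f'(a)=-6.913e-02  a ← 112.627303 − (+2.842e-14/-6.913e-02) = 112.627303
converged: |Δa| < 1e-12 after 4 iterations
sag = a·(cosh(S/(2a)) − 1) = 112.627303·(cosh(0.466419) − 1) = 12.474552
T_max/T_min = cosh(S/(2a)) = 1.110760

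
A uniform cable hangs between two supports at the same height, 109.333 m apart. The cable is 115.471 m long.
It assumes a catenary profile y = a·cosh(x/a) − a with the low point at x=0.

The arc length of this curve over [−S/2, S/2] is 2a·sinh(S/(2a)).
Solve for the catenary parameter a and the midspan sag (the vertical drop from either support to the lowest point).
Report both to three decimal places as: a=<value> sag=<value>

a=94.974 sag=16.172

seed: a₀ = √(S³/(24(L−S))) = √(109.333³/(24·6.138)) = 94.190659
iter 1: u=0.580381  f(a)=+1.042e-01  f'(a)=-1.348e-01  a ← 94.190659 − (+1.042e-01/-1.348e-01) = 94.963875
iter 2: u=0.575656  f(a)=+1.297e-03  f'(a)=-1.314e-01  a ← 94.963875 − (+1.297e-03/-1.314e-01) = 94.973744
iter 3: u=0.575596  f(a)=+2.066e-07  f'(a)=-1.314e-01  a ← 94.973744 − (+2.066e-07/-1.314e-01) = 94.973745
iter 4: u=0.575596  f(a)=+1.421e-14  f'(a)=-1.314e-01  a ← 94.973745 − (+1.421e-14/-1.314e-01) = 94.973745
converged: |Δa| < 1e-12 after 4 iterations
sag = a·(cosh(S/(2a)) − 1) = 94.973745·(cosh(0.575596) − 1) = 16.172106
T_max/T_min = cosh(S/(2a)) = 1.170280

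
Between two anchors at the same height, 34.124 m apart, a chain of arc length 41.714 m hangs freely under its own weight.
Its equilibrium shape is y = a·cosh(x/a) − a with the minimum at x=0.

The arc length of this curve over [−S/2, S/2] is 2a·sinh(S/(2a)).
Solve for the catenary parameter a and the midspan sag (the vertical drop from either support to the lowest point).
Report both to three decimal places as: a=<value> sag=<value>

seed: a₀ = √(S³/(24(L−S))) = √(34.124³/(24·7.590)) = 14.769418
iter 1: u=1.155225  f(a)=+5.229e-01  f'(a)=-1.172e+00  a ← 14.769418 − (+5.229e-01/-1.172e+00) = 15.215667
iter 2: u=1.121344  f(a)=+2.463e-02  f'(a)=-1.064e+00  a ← 15.215667 − (+2.463e-02/-1.064e+00) = 15.238826
iter 3: u=1.119640  f(a)=+6.066e-05  f'(a)=-1.058e+00  a ← 15.238826 − (+6.066e-05/-1.058e+00) = 15.238883
iter 4: u=1.119636  f(a)=+3.698e-10  f'(a)=-1.058e+00  a ← 15.238883 − (+3.698e-10/-1.058e+00) = 15.238883
iter 5: u=1.119636  f(a)=-7.105e-15  f'(a)=-1.058e+00  a ← 15.238883 − (-7.105e-15/-1.058e+00) = 15.238883
converged: |Δa| < 1e-12 after 5 iterations
sag = a·(cosh(S/(2a)) − 1) = 15.238883·(cosh(1.119636) − 1) = 10.592067
T_max/T_min = cosh(S/(2a)) = 1.695068

a=15.239 sag=10.592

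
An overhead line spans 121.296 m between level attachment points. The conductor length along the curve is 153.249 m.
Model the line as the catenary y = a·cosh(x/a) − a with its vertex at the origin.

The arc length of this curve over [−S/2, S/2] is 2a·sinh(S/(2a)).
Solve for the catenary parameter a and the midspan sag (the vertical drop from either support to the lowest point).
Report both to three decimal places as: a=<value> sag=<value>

seed: a₀ = √(S³/(24(L−S))) = √(121.296³/(24·31.953)) = 48.240109
iter 1: u=1.257211  f(a)=+2.622e+00  f'(a)=-1.546e+00  a ← 48.240109 − (+2.622e+00/-1.546e+00) = 49.935995
iter 2: u=1.214515  f(a)=+1.446e-01  f'(a)=-1.380e+00  a ← 49.935995 − (+1.446e-01/-1.380e+00) = 50.040798
iter 3: u=1.211971  f(a)=+4.968e-04  f'(a)=-1.371e+00  a ← 50.040798 − (+4.968e-04/-1.371e+00) = 50.041161
iter 4: u=1.211962  f(a)=+5.905e-09  f'(a)=-1.371e+00  a ← 50.041161 − (+5.905e-09/-1.371e+00) = 50.041161
iter 5: u=1.211962  f(a)=+2.842e-14  f'(a)=-1.371e+00  a ← 50.041161 − (+2.842e-14/-1.371e+00) = 50.041161
converged: |Δa| < 1e-12 after 5 iterations
sag = a·(cosh(S/(2a)) − 1) = 50.041161·(cosh(1.211962) − 1) = 41.476224
T_max/T_min = cosh(S/(2a)) = 1.828842

a=50.041 sag=41.476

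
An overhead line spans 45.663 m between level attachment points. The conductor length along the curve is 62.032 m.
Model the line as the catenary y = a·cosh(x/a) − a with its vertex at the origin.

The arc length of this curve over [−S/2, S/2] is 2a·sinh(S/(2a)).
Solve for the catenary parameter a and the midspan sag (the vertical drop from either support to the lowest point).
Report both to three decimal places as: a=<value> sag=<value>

seed: a₀ = √(S³/(24(L−S))) = √(45.663³/(24·16.369)) = 15.567898
iter 1: u=1.466576  f(a)=+1.853e+00  f'(a)=-2.591e+00  a ← 15.567898 − (+1.853e+00/-2.591e+00) = 16.283057
iter 2: u=1.402163  f(a)=+1.354e-01  f'(a)=-2.225e+00  a ← 16.283057 − (+1.354e-01/-2.225e+00) = 16.343878
iter 3: u=1.396945  f(a)=+8.478e-04  f'(a)=-2.198e+00  a ← 16.343878 − (+8.478e-04/-2.198e+00) = 16.344264
iter 4: u=1.396912  f(a)=+3.372e-08  f'(a)=-2.197e+00  a ← 16.344264 − (+3.372e-08/-2.197e+00) = 16.344264
iter 5: u=1.396912  f(a)=-1.421e-14  f'(a)=-2.197e+00  a ← 16.344264 − (-1.421e-14/-2.197e+00) = 16.344264
converged: |Δa| < 1e-12 after 5 iterations
sag = a·(cosh(S/(2a)) − 1) = 16.344264·(cosh(1.396912) − 1) = 18.714647
T_max/T_min = cosh(S/(2a)) = 2.145028

a=16.344 sag=18.715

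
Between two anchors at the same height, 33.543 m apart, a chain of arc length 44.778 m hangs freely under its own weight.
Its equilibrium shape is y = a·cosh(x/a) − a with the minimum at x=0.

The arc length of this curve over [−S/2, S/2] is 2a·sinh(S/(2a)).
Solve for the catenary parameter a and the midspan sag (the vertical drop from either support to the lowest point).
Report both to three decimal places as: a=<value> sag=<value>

seed: a₀ = √(S³/(24(L−S))) = √(33.543³/(24·11.235)) = 11.830707
iter 1: u=1.417625  f(a)=+1.184e+00  f'(a)=-2.309e+00  a ← 11.830707 − (+1.184e+00/-2.309e+00) = 12.343596
iter 2: u=1.358721  f(a)=+8.138e-02  f'(a)=-2.002e+00  a ← 12.343596 − (+8.138e-02/-2.002e+00) = 12.384245
iter 3: u=1.354261  f(a)=+4.468e-04  f'(a)=-1.980e+00  a ← 12.384245 − (+4.468e-04/-1.980e+00) = 12.384470
iter 4: u=1.354236  f(a)=+1.363e-08  f'(a)=-1.980e+00  a ← 12.384470 − (+1.363e-08/-1.980e+00) = 12.384470
iter 5: u=1.354236  f(a)=+0.000e+00  f'(a)=-1.980e+00  a ← 12.384470 − (+0.000e+00/-1.980e+00) = 12.384470
converged: |Δa| < 1e-12 after 5 iterations
sag = a·(cosh(S/(2a)) − 1) = 12.384470·(cosh(1.354236) − 1) = 13.201511
T_max/T_min = cosh(S/(2a)) = 2.065973

a=12.384 sag=13.202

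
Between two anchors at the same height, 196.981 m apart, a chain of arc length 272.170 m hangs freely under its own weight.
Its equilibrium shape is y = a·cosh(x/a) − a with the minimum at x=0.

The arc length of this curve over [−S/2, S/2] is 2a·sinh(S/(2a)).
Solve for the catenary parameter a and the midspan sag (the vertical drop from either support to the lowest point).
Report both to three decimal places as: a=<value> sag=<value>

seed: a₀ = √(S³/(24(L−S))) = √(196.981³/(24·75.189)) = 65.080927
iter 1: u=1.513354  f(a)=+9.095e+00  f'(a)=-2.885e+00  a ← 65.080927 − (+9.095e+00/-2.885e+00) = 68.233381
iter 2: u=1.443436  f(a)=+7.026e-01  f'(a)=-2.455e+00  a ← 68.233381 − (+7.026e-01/-2.455e+00) = 68.519565
iter 3: u=1.437407  f(a)=+4.969e-03  f'(a)=-2.420e+00  a ← 68.519565 − (+4.969e-03/-2.420e+00) = 68.521618
iter 4: u=1.437364  f(a)=+2.524e-07  f'(a)=-2.420e+00  a ← 68.521618 − (+2.524e-07/-2.420e+00) = 68.521618
iter 5: u=1.437364  f(a)=+5.684e-14  f'(a)=-2.420e+00  a ← 68.521618 − (+5.684e-14/-2.420e+00) = 68.521618
converged: |Δa| < 1e-12 after 5 iterations
sag = a·(cosh(S/(2a)) − 1) = 68.521618·(cosh(1.437364) − 1) = 83.840908
T_max/T_min = cosh(S/(2a)) = 2.223569

a=68.522 sag=83.841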